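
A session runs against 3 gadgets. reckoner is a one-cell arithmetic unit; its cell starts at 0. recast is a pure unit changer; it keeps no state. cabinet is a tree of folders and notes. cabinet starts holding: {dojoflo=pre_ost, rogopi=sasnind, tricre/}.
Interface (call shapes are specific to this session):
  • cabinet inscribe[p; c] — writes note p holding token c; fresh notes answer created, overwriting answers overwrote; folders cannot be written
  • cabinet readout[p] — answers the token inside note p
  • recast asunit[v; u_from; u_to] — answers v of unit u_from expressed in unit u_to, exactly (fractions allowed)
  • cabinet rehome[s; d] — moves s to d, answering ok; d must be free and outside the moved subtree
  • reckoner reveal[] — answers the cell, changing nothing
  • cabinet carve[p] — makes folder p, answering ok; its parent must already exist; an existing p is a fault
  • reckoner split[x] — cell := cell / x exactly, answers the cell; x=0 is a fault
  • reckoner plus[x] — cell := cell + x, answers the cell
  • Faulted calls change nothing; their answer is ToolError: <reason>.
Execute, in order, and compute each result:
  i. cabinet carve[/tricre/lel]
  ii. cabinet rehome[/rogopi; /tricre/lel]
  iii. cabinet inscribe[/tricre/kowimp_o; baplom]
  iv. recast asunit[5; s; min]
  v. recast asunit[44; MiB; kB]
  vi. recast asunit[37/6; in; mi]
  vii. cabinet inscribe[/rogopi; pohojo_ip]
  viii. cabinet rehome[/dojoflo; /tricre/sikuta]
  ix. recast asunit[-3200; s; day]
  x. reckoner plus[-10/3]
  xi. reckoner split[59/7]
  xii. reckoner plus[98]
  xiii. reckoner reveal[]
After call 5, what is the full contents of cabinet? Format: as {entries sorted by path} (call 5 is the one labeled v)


Answer: {dojoflo=pre_ost, rogopi=sasnind, tricre/, tricre/kowimp_o=baplom, tricre/lel/}

Derivation:
~$ cabinet carve p: /tricre/lel
:: ok
~$ cabinet rehome s: /rogopi d: /tricre/lel
:: ToolError: exists
~$ cabinet inscribe p: /tricre/kowimp_o c: baplom
:: created
~$ recast asunit v: 5 u_from: s u_to: min
:: 1/12
~$ recast asunit v: 44 u_from: MiB u_to: kB
:: 5767168/125
~$ recast asunit v: 37/6 u_from: in u_to: mi
:: 37/380160
~$ cabinet inscribe p: /rogopi c: pohojo_ip
:: overwrote
~$ cabinet rehome s: /dojoflo d: /tricre/sikuta
:: ok
~$ recast asunit v: -3200 u_from: s u_to: day
:: -1/27
~$ reckoner plus x: -10/3
:: -10/3
~$ reckoner split x: 59/7
:: -70/177
~$ reckoner plus x: 98
:: 17276/177
~$ reckoner reveal
:: 17276/177


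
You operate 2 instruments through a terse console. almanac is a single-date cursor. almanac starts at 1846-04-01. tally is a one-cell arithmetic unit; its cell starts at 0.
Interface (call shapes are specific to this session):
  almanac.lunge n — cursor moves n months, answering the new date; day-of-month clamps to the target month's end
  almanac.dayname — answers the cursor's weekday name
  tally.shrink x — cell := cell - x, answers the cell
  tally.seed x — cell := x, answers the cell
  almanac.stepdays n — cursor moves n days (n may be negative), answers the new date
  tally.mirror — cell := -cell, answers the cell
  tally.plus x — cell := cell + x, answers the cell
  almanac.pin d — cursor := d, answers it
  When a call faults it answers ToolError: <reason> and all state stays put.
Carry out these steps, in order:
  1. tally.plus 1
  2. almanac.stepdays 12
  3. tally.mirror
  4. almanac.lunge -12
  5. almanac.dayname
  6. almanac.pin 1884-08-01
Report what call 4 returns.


Answer: 1845-04-13

Derivation:
CALL tally.plus[x→1]
RET  1
CALL almanac.stepdays[n→12]
RET  1846-04-13
CALL tally.mirror[]
RET  -1
CALL almanac.lunge[n→-12]
RET  1845-04-13
CALL almanac.dayname[]
RET  Sunday
CALL almanac.pin[d→1884-08-01]
RET  1884-08-01


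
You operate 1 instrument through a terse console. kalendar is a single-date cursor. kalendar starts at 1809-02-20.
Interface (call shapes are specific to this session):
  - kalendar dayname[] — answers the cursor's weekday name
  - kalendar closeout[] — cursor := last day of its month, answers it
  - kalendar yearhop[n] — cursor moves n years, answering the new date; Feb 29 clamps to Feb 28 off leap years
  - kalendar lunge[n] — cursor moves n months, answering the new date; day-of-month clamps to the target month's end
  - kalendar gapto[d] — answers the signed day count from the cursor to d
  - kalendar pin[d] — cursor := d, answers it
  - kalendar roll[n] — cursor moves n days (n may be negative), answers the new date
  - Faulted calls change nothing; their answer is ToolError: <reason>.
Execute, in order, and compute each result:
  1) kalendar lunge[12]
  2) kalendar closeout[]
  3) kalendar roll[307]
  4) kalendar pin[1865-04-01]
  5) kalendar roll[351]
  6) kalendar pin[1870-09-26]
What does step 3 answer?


Answer: 1811-01-01

Derivation:
>>> kalendar lunge n='12'
  1810-02-20
>>> kalendar closeout
  1810-02-28
>>> kalendar roll n='307'
  1811-01-01
>>> kalendar pin d='1865-04-01'
  1865-04-01
>>> kalendar roll n='351'
  1866-03-18
>>> kalendar pin d='1870-09-26'
  1870-09-26


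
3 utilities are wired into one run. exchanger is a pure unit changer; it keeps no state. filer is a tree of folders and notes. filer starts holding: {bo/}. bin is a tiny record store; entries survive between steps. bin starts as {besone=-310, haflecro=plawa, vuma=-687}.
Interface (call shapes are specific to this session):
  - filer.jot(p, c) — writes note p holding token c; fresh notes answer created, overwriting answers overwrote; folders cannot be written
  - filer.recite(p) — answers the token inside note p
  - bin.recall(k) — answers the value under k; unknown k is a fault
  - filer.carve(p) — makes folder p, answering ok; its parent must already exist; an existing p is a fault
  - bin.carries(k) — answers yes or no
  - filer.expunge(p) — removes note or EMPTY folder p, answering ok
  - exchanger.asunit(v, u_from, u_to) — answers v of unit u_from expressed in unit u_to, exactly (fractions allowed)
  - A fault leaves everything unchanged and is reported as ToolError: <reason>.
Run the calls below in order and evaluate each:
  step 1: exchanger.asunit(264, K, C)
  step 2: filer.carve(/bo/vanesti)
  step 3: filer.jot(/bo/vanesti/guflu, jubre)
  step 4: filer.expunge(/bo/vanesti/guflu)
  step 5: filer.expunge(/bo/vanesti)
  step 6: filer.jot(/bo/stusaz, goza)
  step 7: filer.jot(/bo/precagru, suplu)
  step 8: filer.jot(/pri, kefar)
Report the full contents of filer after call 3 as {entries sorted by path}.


Answer: {bo/, bo/vanesti/, bo/vanesti/guflu=jubre}

Derivation:
Do: exchanger.asunit[v='264'; u_from='K'; u_to='C']
See: -183/20
Do: filer.carve[p='/bo/vanesti']
See: ok
Do: filer.jot[p='/bo/vanesti/guflu'; c='jubre']
See: created
Do: filer.expunge[p='/bo/vanesti/guflu']
See: ok
Do: filer.expunge[p='/bo/vanesti']
See: ok
Do: filer.jot[p='/bo/stusaz'; c='goza']
See: created
Do: filer.jot[p='/bo/precagru'; c='suplu']
See: created
Do: filer.jot[p='/pri'; c='kefar']
See: created


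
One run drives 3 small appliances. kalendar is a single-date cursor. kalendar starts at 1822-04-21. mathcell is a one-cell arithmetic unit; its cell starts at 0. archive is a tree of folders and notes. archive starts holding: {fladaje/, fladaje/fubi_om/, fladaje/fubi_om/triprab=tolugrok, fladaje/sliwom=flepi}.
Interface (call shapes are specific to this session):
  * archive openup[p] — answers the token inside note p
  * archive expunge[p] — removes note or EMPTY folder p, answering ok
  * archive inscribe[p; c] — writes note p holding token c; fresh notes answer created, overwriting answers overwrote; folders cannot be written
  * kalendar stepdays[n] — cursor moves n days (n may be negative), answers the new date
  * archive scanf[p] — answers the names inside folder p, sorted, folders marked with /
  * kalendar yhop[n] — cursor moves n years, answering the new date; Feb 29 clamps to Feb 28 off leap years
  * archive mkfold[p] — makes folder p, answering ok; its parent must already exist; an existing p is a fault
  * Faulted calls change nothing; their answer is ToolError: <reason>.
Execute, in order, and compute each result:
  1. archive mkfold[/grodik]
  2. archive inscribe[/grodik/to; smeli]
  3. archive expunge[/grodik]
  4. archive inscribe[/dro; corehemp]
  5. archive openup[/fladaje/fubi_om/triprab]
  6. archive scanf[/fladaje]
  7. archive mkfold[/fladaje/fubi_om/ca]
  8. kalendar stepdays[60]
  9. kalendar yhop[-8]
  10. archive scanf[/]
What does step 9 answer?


Answer: 1814-06-20

Derivation:
$ archive mkfold p='/grodik'
[out] ok
$ archive inscribe p='/grodik/to' c='smeli'
[out] created
$ archive expunge p='/grodik'
[out] ToolError: not empty
$ archive inscribe p='/dro' c='corehemp'
[out] created
$ archive openup p='/fladaje/fubi_om/triprab'
[out] tolugrok
$ archive scanf p='/fladaje'
[out] [fubi_om/, sliwom]
$ archive mkfold p='/fladaje/fubi_om/ca'
[out] ok
$ kalendar stepdays n='60'
[out] 1822-06-20
$ kalendar yhop n='-8'
[out] 1814-06-20
$ archive scanf p='/'
[out] [dro, fladaje/, grodik/]


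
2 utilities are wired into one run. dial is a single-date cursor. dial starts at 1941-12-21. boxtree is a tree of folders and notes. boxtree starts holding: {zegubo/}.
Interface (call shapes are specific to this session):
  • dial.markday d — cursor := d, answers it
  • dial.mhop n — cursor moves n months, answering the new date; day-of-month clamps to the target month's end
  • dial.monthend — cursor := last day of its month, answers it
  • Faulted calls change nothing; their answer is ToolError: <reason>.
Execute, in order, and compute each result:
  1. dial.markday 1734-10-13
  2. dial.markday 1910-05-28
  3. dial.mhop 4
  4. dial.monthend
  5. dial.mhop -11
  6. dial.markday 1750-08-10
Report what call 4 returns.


Answer: 1910-09-30

Derivation:
>>> markday d='1734-10-13'
= 1734-10-13
>>> markday d='1910-05-28'
= 1910-05-28
>>> mhop n='4'
= 1910-09-28
>>> monthend
= 1910-09-30
>>> mhop n='-11'
= 1909-10-30
>>> markday d='1750-08-10'
= 1750-08-10


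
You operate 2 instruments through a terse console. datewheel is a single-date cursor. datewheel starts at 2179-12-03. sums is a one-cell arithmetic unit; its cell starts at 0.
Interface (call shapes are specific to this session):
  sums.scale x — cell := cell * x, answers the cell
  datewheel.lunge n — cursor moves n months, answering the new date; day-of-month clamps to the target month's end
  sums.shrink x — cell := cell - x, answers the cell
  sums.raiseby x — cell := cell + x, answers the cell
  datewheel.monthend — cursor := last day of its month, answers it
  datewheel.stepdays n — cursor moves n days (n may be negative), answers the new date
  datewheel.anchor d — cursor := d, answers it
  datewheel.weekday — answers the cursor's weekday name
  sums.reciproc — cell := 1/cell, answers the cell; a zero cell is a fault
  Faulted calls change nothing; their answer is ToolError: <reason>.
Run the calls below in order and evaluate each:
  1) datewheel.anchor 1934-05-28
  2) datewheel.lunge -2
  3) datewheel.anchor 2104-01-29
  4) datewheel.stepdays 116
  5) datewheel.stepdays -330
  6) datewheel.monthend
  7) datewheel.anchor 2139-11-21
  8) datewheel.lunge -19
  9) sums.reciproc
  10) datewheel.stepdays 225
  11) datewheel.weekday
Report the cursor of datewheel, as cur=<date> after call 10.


==> datewheel.anchor(d: 1934-05-28)
<== 1934-05-28
==> datewheel.lunge(n: -2)
<== 1934-03-28
==> datewheel.anchor(d: 2104-01-29)
<== 2104-01-29
==> datewheel.stepdays(n: 116)
<== 2104-05-24
==> datewheel.stepdays(n: -330)
<== 2103-06-29
==> datewheel.monthend()
<== 2103-06-30
==> datewheel.anchor(d: 2139-11-21)
<== 2139-11-21
==> datewheel.lunge(n: -19)
<== 2138-04-21
==> sums.reciproc()
<== ToolError: reciprocal of zero
==> datewheel.stepdays(n: 225)
<== 2138-12-02
==> datewheel.weekday()
<== Tuesday

Answer: cur=2138-12-02


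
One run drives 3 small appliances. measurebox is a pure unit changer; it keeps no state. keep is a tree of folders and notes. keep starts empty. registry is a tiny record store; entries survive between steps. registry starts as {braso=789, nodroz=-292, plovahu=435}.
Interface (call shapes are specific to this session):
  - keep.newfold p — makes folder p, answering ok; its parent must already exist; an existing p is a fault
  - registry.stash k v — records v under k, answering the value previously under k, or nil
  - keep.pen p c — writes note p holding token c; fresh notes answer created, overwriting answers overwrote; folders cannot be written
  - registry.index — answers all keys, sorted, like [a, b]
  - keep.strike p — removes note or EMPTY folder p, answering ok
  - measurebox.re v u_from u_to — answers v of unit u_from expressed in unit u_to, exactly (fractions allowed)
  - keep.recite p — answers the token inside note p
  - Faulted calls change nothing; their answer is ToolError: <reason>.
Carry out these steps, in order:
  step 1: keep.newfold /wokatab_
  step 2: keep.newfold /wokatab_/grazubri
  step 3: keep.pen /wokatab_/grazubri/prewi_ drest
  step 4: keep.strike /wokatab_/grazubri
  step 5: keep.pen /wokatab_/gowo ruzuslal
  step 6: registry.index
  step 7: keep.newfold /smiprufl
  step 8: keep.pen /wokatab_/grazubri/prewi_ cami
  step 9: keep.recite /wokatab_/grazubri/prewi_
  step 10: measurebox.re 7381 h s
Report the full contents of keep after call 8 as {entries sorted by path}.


Act: keep.newfold[p→/wokatab_]
Obs: ok
Act: keep.newfold[p→/wokatab_/grazubri]
Obs: ok
Act: keep.pen[p→/wokatab_/grazubri/prewi_; c→drest]
Obs: created
Act: keep.strike[p→/wokatab_/grazubri]
Obs: ToolError: not empty
Act: keep.pen[p→/wokatab_/gowo; c→ruzuslal]
Obs: created
Act: registry.index[]
Obs: [braso, nodroz, plovahu]
Act: keep.newfold[p→/smiprufl]
Obs: ok
Act: keep.pen[p→/wokatab_/grazubri/prewi_; c→cami]
Obs: overwrote
Act: keep.recite[p→/wokatab_/grazubri/prewi_]
Obs: cami
Act: measurebox.re[v→7381; u_from→h; u_to→s]
Obs: 26571600

Answer: {smiprufl/, wokatab_/, wokatab_/gowo=ruzuslal, wokatab_/grazubri/, wokatab_/grazubri/prewi_=cami}


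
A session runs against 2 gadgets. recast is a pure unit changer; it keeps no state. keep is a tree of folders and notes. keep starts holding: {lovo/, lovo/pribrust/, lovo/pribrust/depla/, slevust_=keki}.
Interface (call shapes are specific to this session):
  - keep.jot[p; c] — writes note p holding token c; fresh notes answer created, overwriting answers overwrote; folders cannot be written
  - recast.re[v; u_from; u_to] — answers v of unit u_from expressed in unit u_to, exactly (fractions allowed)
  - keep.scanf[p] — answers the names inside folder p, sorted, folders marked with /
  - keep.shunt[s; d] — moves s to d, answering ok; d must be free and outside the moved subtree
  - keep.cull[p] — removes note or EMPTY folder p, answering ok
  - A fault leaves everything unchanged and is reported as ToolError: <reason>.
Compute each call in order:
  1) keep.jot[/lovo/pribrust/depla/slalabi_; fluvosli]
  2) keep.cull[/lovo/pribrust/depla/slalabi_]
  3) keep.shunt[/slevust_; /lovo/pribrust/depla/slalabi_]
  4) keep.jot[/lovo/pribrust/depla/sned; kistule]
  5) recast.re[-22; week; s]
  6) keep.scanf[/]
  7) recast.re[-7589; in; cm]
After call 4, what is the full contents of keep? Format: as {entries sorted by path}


-> keep.jot(/lovo/pribrust/depla/slalabi_, fluvosli)
<- created
-> keep.cull(/lovo/pribrust/depla/slalabi_)
<- ok
-> keep.shunt(/slevust_, /lovo/pribrust/depla/slalabi_)
<- ok
-> keep.jot(/lovo/pribrust/depla/sned, kistule)
<- created
-> recast.re(-22, week, s)
<- -13305600
-> keep.scanf(/)
<- [lovo/]
-> recast.re(-7589, in, cm)
<- -963803/50

Answer: {lovo/, lovo/pribrust/, lovo/pribrust/depla/, lovo/pribrust/depla/slalabi_=keki, lovo/pribrust/depla/sned=kistule}


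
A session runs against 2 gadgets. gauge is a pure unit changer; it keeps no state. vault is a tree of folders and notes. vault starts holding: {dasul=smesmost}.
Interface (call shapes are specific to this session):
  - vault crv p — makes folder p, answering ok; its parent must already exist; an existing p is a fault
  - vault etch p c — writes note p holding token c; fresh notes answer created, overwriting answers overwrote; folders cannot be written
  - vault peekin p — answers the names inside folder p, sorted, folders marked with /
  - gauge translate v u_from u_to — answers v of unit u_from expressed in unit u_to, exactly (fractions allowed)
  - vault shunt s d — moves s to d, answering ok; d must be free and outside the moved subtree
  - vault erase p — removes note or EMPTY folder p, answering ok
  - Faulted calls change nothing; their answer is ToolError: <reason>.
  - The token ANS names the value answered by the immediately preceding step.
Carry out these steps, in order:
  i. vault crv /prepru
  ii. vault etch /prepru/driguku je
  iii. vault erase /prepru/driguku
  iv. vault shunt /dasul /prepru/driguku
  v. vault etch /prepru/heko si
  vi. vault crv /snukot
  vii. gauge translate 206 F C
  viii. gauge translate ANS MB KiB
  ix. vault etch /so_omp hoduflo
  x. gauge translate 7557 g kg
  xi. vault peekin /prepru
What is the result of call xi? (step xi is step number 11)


Answer: [driguku, heko]

Derivation:
% vault crv p→/prepru
[out] ok
% vault etch p→/prepru/driguku c→je
[out] created
% vault erase p→/prepru/driguku
[out] ok
% vault shunt s→/dasul d→/prepru/driguku
[out] ok
% vault etch p→/prepru/heko c→si
[out] created
% vault crv p→/snukot
[out] ok
% gauge translate v→206 u_from→F u_to→C
[out] 290/3
% gauge translate v→ANS u_from→MB u_to→KiB
[out] 2265625/24
% vault etch p→/so_omp c→hoduflo
[out] created
% gauge translate v→7557 u_from→g u_to→kg
[out] 7557/1000
% vault peekin p→/prepru
[out] [driguku, heko]


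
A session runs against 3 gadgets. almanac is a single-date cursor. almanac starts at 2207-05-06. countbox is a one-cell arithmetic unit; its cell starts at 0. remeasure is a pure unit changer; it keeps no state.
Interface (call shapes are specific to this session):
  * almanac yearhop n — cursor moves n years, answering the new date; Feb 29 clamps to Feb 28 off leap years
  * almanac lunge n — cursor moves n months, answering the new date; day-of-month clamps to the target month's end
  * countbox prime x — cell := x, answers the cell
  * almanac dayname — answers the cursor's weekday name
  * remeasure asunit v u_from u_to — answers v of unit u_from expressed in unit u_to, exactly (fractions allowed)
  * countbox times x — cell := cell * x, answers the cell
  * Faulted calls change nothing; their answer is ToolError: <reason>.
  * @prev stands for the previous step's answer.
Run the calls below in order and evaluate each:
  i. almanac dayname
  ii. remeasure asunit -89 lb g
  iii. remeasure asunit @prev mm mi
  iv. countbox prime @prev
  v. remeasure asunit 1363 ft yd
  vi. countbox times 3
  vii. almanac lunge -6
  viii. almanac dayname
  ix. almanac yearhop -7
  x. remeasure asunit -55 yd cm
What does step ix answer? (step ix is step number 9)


Answer: 2199-11-06

Derivation:
[in] almanac dayname
  Wednesday
[in] remeasure asunit v: -89 u_from: lb u_to: g
  -4036972093/100000
[in] remeasure asunit v: @prev u_from: mm u_to: mi
  -366997463/14630400000
[in] countbox prime x: @prev
  -366997463/14630400000
[in] remeasure asunit v: 1363 u_from: ft u_to: yd
  1363/3
[in] countbox times x: 3
  -366997463/4876800000
[in] almanac lunge n: -6
  2206-11-06
[in] almanac dayname
  Thursday
[in] almanac yearhop n: -7
  2199-11-06
[in] remeasure asunit v: -55 u_from: yd u_to: cm
  -25146/5


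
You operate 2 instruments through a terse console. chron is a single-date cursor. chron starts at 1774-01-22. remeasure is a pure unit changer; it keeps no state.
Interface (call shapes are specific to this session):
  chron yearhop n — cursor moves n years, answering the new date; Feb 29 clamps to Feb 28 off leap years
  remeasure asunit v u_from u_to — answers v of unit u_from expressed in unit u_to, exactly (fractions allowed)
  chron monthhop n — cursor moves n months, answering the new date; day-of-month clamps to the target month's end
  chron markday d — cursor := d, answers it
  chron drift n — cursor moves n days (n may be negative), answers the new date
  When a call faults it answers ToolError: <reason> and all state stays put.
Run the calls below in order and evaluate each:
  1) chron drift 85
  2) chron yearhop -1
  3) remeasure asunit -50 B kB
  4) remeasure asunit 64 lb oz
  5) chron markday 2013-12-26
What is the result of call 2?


Do: chron drift[n→85]
See: 1774-04-17
Do: chron yearhop[n→-1]
See: 1773-04-17
Do: remeasure asunit[v→-50; u_from→B; u_to→kB]
See: -1/20
Do: remeasure asunit[v→64; u_from→lb; u_to→oz]
See: 1024
Do: chron markday[d→2013-12-26]
See: 2013-12-26

Answer: 1773-04-17


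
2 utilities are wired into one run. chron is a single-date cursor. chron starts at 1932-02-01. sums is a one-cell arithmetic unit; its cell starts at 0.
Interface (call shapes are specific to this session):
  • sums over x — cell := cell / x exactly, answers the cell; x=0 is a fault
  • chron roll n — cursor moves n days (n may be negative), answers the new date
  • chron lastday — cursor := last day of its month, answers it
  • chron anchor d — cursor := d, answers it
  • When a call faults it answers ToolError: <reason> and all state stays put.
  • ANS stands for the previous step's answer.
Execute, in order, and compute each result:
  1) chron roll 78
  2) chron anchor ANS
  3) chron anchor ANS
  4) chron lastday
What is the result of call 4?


Step: chron roll[n=78]
Result: 1932-04-19
Step: chron anchor[d=ANS]
Result: 1932-04-19
Step: chron anchor[d=ANS]
Result: 1932-04-19
Step: chron lastday[]
Result: 1932-04-30

Answer: 1932-04-30


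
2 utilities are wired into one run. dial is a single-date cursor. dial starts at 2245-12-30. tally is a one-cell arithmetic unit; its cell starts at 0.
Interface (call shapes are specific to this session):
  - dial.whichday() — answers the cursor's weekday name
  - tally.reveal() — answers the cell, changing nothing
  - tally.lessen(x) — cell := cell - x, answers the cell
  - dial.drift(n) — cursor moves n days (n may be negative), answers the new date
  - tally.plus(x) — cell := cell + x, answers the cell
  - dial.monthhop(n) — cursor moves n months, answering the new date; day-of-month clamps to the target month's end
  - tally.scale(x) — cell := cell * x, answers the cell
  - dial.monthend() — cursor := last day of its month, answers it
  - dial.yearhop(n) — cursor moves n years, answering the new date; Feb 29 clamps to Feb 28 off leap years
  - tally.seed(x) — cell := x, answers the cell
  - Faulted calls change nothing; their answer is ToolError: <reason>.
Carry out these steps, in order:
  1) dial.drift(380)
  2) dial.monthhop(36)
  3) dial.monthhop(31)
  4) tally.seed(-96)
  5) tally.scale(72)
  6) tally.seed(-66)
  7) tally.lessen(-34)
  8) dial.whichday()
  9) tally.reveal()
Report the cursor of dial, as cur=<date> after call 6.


Answer: cur=2252-08-14

Derivation:
~$ dial.drift n: 380
:: 2247-01-14
~$ dial.monthhop n: 36
:: 2250-01-14
~$ dial.monthhop n: 31
:: 2252-08-14
~$ tally.seed x: -96
:: -96
~$ tally.scale x: 72
:: -6912
~$ tally.seed x: -66
:: -66
~$ tally.lessen x: -34
:: -32
~$ dial.whichday
:: Saturday
~$ tally.reveal
:: -32


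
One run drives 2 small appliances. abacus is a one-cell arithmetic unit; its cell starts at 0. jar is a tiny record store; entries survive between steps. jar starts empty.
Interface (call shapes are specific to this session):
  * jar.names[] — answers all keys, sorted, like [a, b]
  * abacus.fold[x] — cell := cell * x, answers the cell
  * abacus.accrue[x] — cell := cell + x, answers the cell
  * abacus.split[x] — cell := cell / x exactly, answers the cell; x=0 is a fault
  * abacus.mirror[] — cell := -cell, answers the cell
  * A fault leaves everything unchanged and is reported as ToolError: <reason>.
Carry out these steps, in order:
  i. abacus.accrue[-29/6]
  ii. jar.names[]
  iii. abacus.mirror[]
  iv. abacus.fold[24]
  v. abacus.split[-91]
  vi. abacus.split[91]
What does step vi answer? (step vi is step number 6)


·→ abacus.accrue(-29/6)
·← -29/6
·→ jar.names()
·← []
·→ abacus.mirror()
·← 29/6
·→ abacus.fold(24)
·← 116
·→ abacus.split(-91)
·← -116/91
·→ abacus.split(91)
·← -116/8281

Answer: -116/8281


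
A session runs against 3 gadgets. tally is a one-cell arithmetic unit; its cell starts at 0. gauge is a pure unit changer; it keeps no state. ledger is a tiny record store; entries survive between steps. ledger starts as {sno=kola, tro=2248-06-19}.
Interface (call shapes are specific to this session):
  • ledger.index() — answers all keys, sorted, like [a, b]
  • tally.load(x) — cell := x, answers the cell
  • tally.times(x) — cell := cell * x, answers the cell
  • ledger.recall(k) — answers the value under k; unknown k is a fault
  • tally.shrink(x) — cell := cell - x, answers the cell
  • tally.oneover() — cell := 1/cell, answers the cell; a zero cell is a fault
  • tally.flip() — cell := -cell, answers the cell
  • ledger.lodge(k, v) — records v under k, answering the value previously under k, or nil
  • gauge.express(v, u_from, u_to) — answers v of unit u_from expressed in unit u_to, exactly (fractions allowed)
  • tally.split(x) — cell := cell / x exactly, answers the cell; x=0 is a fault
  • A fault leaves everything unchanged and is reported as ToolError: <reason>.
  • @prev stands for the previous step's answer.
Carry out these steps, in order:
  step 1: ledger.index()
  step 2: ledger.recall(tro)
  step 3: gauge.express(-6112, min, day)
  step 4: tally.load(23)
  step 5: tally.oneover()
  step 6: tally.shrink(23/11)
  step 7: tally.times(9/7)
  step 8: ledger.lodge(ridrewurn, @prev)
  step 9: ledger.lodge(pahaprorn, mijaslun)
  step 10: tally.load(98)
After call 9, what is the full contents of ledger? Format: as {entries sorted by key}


Answer: {pahaprorn=mijaslun, ridrewurn=-666/253, sno=kola, tro=2248-06-19}

Derivation:
-> index()
<- [sno, tro]
-> recall(k: tro)
<- 2248-06-19
-> express(v: -6112, u_from: min, u_to: day)
<- -191/45
-> load(x: 23)
<- 23
-> oneover()
<- 1/23
-> shrink(x: 23/11)
<- -518/253
-> times(x: 9/7)
<- -666/253
-> lodge(k: ridrewurn, v: @prev)
<- nil
-> lodge(k: pahaprorn, v: mijaslun)
<- nil
-> load(x: 98)
<- 98


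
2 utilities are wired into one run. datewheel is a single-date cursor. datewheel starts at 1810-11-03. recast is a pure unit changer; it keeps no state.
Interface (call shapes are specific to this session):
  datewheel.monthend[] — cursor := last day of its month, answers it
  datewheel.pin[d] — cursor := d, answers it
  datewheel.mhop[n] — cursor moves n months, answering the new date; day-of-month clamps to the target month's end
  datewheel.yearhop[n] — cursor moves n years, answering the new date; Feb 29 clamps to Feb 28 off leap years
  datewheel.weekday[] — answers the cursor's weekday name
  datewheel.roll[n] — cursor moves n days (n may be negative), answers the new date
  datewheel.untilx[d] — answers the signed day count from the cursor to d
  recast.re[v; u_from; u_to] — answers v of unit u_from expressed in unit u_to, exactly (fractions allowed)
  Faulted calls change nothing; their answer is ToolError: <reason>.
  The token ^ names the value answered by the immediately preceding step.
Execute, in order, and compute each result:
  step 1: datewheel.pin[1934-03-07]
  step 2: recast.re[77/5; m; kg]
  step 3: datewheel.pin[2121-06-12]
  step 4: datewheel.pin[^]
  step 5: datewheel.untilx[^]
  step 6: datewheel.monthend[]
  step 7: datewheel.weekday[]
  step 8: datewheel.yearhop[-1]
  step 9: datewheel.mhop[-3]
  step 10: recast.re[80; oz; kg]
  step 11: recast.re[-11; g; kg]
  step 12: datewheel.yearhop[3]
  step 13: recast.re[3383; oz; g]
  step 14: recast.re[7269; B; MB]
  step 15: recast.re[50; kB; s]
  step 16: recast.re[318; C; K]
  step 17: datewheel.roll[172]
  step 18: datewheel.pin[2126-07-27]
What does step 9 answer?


% datewheel.pin(d: 1934-03-07) : 1934-03-07
% recast.re(v: 77/5, u_from: m, u_to: kg) : ToolError: incompatible units
% datewheel.pin(d: 2121-06-12) : 2121-06-12
% datewheel.pin(d: ^) : 2121-06-12
% datewheel.untilx(d: ^) : 0
% datewheel.monthend() : 2121-06-30
% datewheel.weekday() : Monday
% datewheel.yearhop(n: -1) : 2120-06-30
% datewheel.mhop(n: -3) : 2120-03-30
% recast.re(v: 80, u_from: oz, u_to: kg) : 45359237/20000000
% recast.re(v: -11, u_from: g, u_to: kg) : -11/1000
% datewheel.yearhop(n: 3) : 2123-03-30
% recast.re(v: 3383, u_from: oz, u_to: g) : 153450298771/1600000
% recast.re(v: 7269, u_from: B, u_to: MB) : 7269/1000000
% recast.re(v: 50, u_from: kB, u_to: s) : ToolError: incompatible units
% recast.re(v: 318, u_from: C, u_to: K) : 11823/20
% datewheel.roll(n: 172) : 2123-09-18
% datewheel.pin(d: 2126-07-27) : 2126-07-27

Answer: 2120-03-30


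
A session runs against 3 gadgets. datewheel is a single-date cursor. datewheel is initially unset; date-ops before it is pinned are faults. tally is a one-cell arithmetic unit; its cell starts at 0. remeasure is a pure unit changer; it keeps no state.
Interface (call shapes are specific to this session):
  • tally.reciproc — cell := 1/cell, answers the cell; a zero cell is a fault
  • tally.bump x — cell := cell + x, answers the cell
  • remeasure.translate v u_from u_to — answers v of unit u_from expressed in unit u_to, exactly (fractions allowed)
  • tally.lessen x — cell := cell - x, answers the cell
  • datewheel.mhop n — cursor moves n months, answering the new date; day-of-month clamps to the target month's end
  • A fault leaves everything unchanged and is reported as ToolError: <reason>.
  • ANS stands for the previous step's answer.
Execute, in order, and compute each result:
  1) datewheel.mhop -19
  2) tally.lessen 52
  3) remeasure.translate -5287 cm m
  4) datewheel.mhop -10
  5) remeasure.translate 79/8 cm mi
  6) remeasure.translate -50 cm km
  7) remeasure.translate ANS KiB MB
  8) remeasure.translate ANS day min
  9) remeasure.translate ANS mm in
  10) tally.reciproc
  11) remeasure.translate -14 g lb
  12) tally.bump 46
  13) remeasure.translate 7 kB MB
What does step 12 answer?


$ mhop n='-19'
= ToolError: no date set
$ lessen x='52'
= -52
$ translate v='-5287' u_from='cm' u_to='m'
= -5287/100
$ mhop n='-10'
= ToolError: no date set
$ translate v='79/8' u_from='cm' u_to='mi'
= 395/6437376
$ translate v='-50' u_from='cm' u_to='km'
= -1/2000
$ translate v='ANS' u_from='KiB' u_to='MB'
= -1/1953125
$ translate v='ANS' u_from='day' u_to='min'
= -288/390625
$ translate v='ANS' u_from='mm' u_to='in'
= -288/9921875
$ reciproc
= -1/52
$ translate v='-14' u_from='g' u_to='lb'
= -200000/6479891
$ bump x='46'
= 2391/52
$ translate v='7' u_from='kB' u_to='MB'
= 7/1000

Answer: 2391/52


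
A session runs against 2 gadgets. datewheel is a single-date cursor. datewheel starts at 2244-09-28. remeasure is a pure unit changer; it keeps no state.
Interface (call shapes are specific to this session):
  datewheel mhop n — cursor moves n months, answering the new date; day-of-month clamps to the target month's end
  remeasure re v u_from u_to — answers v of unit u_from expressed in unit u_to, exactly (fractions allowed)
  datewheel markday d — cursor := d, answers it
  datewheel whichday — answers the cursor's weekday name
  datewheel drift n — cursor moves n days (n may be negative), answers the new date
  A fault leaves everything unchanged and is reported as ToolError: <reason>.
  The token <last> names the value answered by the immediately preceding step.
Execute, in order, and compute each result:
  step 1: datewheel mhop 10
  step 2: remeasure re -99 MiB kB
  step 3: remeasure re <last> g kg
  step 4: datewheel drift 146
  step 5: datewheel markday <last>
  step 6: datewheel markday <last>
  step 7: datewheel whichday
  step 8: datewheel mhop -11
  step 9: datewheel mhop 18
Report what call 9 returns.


% datewheel mhop n='10'
[out] 2245-07-28
% remeasure re v='-99' u_from='MiB' u_to='kB'
[out] -12976128/125
% remeasure re v='<last>' u_from='g' u_to='kg'
[out] -1622016/15625
% datewheel drift n='146'
[out] 2245-12-21
% datewheel markday d='<last>'
[out] 2245-12-21
% datewheel markday d='<last>'
[out] 2245-12-21
% datewheel whichday
[out] Sunday
% datewheel mhop n='-11'
[out] 2245-01-21
% datewheel mhop n='18'
[out] 2246-07-21

Answer: 2246-07-21


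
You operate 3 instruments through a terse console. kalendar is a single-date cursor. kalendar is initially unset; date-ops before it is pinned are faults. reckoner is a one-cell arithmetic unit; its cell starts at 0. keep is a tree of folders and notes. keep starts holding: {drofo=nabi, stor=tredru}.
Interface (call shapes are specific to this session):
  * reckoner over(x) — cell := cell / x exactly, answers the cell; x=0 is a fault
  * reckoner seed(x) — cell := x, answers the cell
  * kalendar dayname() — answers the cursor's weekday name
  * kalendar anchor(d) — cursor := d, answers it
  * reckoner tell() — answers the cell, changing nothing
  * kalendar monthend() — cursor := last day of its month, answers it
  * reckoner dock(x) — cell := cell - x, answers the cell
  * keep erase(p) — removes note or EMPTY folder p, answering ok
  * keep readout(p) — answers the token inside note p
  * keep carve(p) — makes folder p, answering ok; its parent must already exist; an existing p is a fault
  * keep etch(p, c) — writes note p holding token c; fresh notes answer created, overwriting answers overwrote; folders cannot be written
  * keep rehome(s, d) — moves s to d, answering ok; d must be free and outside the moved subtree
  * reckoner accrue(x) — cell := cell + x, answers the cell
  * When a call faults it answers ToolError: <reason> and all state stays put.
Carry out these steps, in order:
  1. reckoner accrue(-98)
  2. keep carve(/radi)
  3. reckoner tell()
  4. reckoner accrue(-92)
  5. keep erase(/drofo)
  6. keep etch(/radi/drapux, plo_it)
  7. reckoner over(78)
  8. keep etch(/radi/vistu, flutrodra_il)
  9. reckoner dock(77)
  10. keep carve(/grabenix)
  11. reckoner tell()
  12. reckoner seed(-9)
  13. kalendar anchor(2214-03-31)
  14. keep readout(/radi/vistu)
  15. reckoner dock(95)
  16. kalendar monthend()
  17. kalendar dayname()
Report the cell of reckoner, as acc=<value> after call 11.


$ reckoner accrue x=-98
= -98
$ keep carve p=/radi
= ok
$ reckoner tell
= -98
$ reckoner accrue x=-92
= -190
$ keep erase p=/drofo
= ok
$ keep etch p=/radi/drapux c=plo_it
= created
$ reckoner over x=78
= -95/39
$ keep etch p=/radi/vistu c=flutrodra_il
= created
$ reckoner dock x=77
= -3098/39
$ keep carve p=/grabenix
= ok
$ reckoner tell
= -3098/39
$ reckoner seed x=-9
= -9
$ kalendar anchor d=2214-03-31
= 2214-03-31
$ keep readout p=/radi/vistu
= flutrodra_il
$ reckoner dock x=95
= -104
$ kalendar monthend
= 2214-03-31
$ kalendar dayname
= Thursday

Answer: acc=-3098/39


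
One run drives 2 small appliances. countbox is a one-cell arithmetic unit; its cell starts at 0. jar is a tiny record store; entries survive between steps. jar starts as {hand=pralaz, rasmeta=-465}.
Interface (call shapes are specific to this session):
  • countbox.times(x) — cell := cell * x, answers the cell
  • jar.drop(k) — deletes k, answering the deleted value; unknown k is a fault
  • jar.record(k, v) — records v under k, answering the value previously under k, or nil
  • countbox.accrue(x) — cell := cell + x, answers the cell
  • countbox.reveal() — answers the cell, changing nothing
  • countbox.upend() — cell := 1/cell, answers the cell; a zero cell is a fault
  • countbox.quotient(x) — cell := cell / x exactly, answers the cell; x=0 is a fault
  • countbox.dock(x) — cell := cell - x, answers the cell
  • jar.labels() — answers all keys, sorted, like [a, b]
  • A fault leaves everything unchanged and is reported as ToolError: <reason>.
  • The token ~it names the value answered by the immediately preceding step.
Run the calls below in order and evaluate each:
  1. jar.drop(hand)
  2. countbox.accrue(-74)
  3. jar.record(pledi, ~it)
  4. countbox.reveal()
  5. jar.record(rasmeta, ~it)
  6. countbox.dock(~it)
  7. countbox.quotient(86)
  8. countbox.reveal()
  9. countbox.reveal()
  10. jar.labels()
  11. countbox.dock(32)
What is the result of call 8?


I try jar.drop with k→hand, which returns pralaz.
I try countbox.accrue with x→-74, giving -74.
Using jar.record with k→pledi, v→~it, and get nil.
Now I run countbox.reveal, and get -74.
I call jar.record with k→rasmeta, v→~it, → -465.
I call countbox.dock with x→~it, and see 391.
I run countbox.quotient with x→86, and get 391/86.
Now I run countbox.reveal(), yielding 391/86.
I try countbox.reveal(), and get 391/86.
I invoke jar.labels, and get [pledi, rasmeta].
Now I run countbox.dock with x→32, yielding -2361/86.

Answer: 391/86


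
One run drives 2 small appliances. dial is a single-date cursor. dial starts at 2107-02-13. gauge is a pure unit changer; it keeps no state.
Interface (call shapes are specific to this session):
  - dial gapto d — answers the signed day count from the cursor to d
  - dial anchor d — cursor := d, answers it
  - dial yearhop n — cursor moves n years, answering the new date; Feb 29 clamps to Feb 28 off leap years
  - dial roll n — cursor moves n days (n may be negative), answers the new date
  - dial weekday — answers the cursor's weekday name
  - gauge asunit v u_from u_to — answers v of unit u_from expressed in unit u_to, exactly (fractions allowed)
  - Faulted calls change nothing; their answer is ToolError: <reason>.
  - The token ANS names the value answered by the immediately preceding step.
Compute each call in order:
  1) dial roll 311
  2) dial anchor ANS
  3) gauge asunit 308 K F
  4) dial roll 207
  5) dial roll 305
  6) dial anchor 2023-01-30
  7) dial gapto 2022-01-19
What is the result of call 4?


Answer: 2108-07-15

Derivation:
// dial roll(n: 311) == 2107-12-21
// dial anchor(d: ANS) == 2107-12-21
// gauge asunit(v: 308, u_from: K, u_to: F) == 9473/100
// dial roll(n: 207) == 2108-07-15
// dial roll(n: 305) == 2109-05-16
// dial anchor(d: 2023-01-30) == 2023-01-30
// dial gapto(d: 2022-01-19) == -376


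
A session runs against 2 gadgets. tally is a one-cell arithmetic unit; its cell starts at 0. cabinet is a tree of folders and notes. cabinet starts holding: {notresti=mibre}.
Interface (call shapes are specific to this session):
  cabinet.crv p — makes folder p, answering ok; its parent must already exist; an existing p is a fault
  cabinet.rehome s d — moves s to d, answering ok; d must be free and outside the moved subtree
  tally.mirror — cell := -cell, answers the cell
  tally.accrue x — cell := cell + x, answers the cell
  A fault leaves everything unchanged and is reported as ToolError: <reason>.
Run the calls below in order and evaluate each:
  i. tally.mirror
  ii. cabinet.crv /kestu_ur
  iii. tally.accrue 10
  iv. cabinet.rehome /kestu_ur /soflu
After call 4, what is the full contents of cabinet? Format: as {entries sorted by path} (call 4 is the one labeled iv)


Answer: {notresti=mibre, soflu/}

Derivation:
·→ tally.mirror()
·← 0
·→ cabinet.crv(/kestu_ur)
·← ok
·→ tally.accrue(10)
·← 10
·→ cabinet.rehome(/kestu_ur, /soflu)
·← ok


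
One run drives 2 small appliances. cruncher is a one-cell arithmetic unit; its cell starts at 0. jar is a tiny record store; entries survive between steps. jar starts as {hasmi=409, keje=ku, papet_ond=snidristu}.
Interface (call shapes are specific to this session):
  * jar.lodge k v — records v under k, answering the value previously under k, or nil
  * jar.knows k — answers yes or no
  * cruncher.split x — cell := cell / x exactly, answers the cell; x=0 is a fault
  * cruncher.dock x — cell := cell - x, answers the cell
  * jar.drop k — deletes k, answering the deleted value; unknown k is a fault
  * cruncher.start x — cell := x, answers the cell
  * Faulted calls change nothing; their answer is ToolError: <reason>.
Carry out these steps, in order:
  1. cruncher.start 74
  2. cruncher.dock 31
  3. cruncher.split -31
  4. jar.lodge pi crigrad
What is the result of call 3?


Answer: -43/31

Derivation:
→ cruncher.start(x='74')
← 74
→ cruncher.dock(x='31')
← 43
→ cruncher.split(x='-31')
← -43/31
→ jar.lodge(k='pi', v='crigrad')
← nil
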